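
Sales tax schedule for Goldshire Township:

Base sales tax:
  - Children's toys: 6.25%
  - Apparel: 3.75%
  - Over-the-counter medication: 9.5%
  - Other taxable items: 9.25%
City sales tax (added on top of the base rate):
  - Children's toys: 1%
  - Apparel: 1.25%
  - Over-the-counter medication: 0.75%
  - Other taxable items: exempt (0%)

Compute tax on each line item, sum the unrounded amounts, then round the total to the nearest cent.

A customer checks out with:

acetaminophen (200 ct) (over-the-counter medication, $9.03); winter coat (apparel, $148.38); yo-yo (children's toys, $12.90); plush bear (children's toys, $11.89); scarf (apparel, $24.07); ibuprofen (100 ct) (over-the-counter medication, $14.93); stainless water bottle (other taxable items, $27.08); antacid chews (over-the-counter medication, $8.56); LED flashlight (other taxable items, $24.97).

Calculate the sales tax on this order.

$18.57

Acetaminophen (200 ct) $9.03: over-the-counter medication → 9.5% + 0.75% city = 10.25% → $0.925575
Winter coat $148.38: apparel → 3.75% + 1.25% city = 5% → $7.419
Yo-yo $12.90: children's toys → 6.25% + 1% city = 7.25% → $0.93525
Plush bear $11.89: children's toys → 6.25% + 1% city = 7.25% → $0.862025
Scarf $24.07: apparel → 3.75% + 1.25% city = 5% → $1.2035
Ibuprofen (100 ct) $14.93: over-the-counter medication → 9.5% + 0.75% city = 10.25% → $1.530325
Stainless water bottle $27.08: other taxable items → 9.25% + 0% city = 9.25% → $2.5049
Antacid chews $8.56: over-the-counter medication → 9.5% + 0.75% city = 10.25% → $0.8774
LED flashlight $24.97: other taxable items → 9.25% + 0% city = 9.25% → $2.309725
Unrounded tax sum = $18.5677 → $18.57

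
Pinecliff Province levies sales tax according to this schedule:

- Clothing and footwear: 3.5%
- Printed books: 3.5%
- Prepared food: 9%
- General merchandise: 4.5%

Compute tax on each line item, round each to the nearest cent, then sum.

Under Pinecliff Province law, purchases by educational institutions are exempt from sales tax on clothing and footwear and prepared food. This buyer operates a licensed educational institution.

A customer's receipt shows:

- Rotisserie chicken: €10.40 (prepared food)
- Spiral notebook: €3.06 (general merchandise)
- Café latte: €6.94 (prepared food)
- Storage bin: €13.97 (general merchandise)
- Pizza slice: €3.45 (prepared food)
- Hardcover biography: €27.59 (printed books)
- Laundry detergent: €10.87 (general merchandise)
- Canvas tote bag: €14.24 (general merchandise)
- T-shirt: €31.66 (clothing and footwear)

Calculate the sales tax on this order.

Rotisserie chicken €10.40: prepared food, buyer-exempt → 0% → €0.00
Spiral notebook €3.06: general merchandise → 4.5% → €0.14
Café latte €6.94: prepared food, buyer-exempt → 0% → €0.00
Storage bin €13.97: general merchandise → 4.5% → €0.63
Pizza slice €3.45: prepared food, buyer-exempt → 0% → €0.00
Hardcover biography €27.59: printed books → 3.5% → €0.97
Laundry detergent €10.87: general merchandise → 4.5% → €0.49
Canvas tote bag €14.24: general merchandise → 4.5% → €0.64
T-shirt €31.66: clothing and footwear, buyer-exempt → 0% → €0.00
Total tax = €0.14 + €0.63 + €0.97 + €0.49 + €0.64 = €2.87

€2.87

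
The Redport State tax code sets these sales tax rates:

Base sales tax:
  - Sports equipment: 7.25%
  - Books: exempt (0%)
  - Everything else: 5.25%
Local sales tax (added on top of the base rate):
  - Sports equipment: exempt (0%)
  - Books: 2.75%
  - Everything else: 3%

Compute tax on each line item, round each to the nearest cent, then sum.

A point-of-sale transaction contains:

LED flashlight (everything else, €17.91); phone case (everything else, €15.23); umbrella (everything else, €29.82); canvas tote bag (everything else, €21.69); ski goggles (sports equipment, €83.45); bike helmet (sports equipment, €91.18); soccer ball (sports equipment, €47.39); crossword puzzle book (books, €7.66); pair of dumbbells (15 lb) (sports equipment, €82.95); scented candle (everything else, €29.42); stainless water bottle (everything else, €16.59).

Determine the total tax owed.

LED flashlight €17.91: everything else → 5.25% + 3% local = 8.25% → €1.48
Phone case €15.23: everything else → 5.25% + 3% local = 8.25% → €1.26
Umbrella €29.82: everything else → 5.25% + 3% local = 8.25% → €2.46
Canvas tote bag €21.69: everything else → 5.25% + 3% local = 8.25% → €1.79
Ski goggles €83.45: sports equipment → 7.25% + 0% local = 7.25% → €6.05
Bike helmet €91.18: sports equipment → 7.25% + 0% local = 7.25% → €6.61
Soccer ball €47.39: sports equipment → 7.25% + 0% local = 7.25% → €3.44
Crossword puzzle book €7.66: books → 0% + 2.75% local = 2.75% → €0.21
Pair of dumbbells (15 lb) €82.95: sports equipment → 7.25% + 0% local = 7.25% → €6.01
Scented candle €29.42: everything else → 5.25% + 3% local = 8.25% → €2.43
Stainless water bottle €16.59: everything else → 5.25% + 3% local = 8.25% → €1.37
Total tax = €1.48 + €1.26 + €2.46 + €1.79 + €6.05 + €6.61 + €3.44 + €0.21 + €6.01 + €2.43 + €1.37 = €33.11

€33.11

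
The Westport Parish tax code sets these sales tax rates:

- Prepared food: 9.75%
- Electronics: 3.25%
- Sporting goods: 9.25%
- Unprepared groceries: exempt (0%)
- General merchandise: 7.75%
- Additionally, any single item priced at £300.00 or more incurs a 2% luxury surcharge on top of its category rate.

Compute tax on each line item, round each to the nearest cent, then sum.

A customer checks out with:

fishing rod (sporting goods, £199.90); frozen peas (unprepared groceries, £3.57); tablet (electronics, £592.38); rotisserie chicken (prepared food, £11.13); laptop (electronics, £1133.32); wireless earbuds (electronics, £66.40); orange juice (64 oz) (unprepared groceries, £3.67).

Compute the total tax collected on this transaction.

Fishing rod £199.90: sporting goods → 9.25% → £18.49
Frozen peas £3.57: unprepared groceries → 0% → £0.00
Tablet £592.38: electronics → 3.25% + 2% surcharge = 5.25% → £31.10
Rotisserie chicken £11.13: prepared food → 9.75% → £1.09
Laptop £1133.32: electronics → 3.25% + 2% surcharge = 5.25% → £59.50
Wireless earbuds £66.40: electronics → 3.25% → £2.16
Orange juice (64 oz) £3.67: unprepared groceries → 0% → £0.00
Total tax = £18.49 + £31.10 + £1.09 + £59.50 + £2.16 = £112.34

£112.34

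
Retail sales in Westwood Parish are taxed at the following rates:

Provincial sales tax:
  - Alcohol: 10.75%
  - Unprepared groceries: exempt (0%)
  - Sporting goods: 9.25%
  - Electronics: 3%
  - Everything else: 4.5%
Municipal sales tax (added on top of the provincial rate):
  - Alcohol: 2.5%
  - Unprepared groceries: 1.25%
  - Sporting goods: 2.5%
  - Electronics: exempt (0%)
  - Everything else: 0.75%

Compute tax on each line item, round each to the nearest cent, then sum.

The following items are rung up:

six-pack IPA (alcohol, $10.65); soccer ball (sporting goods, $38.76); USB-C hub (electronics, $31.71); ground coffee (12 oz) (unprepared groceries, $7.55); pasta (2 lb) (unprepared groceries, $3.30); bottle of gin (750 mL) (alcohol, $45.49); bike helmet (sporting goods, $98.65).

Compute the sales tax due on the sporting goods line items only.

Soccer ball $38.76: sporting goods → 9.25% + 2.5% municipal = 11.75% → $4.55
Bike helmet $98.65: sporting goods → 9.25% + 2.5% municipal = 11.75% → $11.59
Tax on sporting goods = $4.55 + $11.59 = $16.14

$16.14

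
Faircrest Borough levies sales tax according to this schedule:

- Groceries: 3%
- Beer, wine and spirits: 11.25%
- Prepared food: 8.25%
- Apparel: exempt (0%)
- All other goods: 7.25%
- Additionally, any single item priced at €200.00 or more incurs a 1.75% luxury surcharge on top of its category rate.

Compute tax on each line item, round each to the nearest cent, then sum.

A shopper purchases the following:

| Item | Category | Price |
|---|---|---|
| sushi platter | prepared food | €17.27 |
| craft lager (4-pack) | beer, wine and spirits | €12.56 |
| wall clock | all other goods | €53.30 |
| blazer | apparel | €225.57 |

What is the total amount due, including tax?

Sushi platter €17.27: prepared food → 8.25% → €1.42
Craft lager (4-pack) €12.56: beer, wine and spirits → 11.25% → €1.41
Wall clock €53.30: all other goods → 7.25% → €3.86
Blazer €225.57: apparel → 0% + 1.75% surcharge = 1.75% → €3.95
Subtotal = €308.70; tax = €10.64; total due = €319.34

€319.34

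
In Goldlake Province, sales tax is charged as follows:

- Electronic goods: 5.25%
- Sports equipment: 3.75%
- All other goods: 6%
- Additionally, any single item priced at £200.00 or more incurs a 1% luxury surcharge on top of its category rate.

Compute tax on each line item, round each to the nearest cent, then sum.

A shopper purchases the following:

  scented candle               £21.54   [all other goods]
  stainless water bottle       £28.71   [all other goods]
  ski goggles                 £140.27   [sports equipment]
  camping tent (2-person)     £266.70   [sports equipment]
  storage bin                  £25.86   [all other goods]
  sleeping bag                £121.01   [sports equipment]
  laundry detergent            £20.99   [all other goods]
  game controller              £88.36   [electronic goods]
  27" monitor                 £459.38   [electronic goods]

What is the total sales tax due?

Scented candle £21.54: all other goods → 6% → £1.29
Stainless water bottle £28.71: all other goods → 6% → £1.72
Ski goggles £140.27: sports equipment → 3.75% → £5.26
Camping tent (2-person) £266.70: sports equipment → 3.75% + 1% surcharge = 4.75% → £12.67
Storage bin £25.86: all other goods → 6% → £1.55
Sleeping bag £121.01: sports equipment → 3.75% → £4.54
Laundry detergent £20.99: all other goods → 6% → £1.26
Game controller £88.36: electronic goods → 5.25% → £4.64
27" monitor £459.38: electronic goods → 5.25% + 1% surcharge = 6.25% → £28.71
Total tax = £1.29 + £1.72 + £5.26 + £12.67 + £1.55 + £4.54 + £1.26 + £4.64 + £28.71 = £61.64

£61.64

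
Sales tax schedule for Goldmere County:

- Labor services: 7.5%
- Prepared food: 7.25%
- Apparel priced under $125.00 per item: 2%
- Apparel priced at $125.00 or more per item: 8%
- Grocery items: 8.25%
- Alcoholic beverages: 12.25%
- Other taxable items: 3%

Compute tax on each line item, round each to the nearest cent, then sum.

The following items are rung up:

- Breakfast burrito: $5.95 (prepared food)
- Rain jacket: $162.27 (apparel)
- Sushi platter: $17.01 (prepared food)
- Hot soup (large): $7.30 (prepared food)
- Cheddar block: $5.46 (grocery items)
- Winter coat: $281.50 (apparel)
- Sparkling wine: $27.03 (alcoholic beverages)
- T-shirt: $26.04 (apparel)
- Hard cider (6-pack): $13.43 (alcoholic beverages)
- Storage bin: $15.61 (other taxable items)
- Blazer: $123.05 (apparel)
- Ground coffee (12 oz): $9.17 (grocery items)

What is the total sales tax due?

Breakfast burrito $5.95: prepared food → 7.25% → $0.43
Rain jacket $162.27: apparel, $125.00 or more → 8% → $12.98
Sushi platter $17.01: prepared food → 7.25% → $1.23
Hot soup (large) $7.30: prepared food → 7.25% → $0.53
Cheddar block $5.46: grocery items → 8.25% → $0.45
Winter coat $281.50: apparel, $125.00 or more → 8% → $22.52
Sparkling wine $27.03: alcoholic beverages → 12.25% → $3.31
T-shirt $26.04: apparel, under $125.00 → 2% → $0.52
Hard cider (6-pack) $13.43: alcoholic beverages → 12.25% → $1.65
Storage bin $15.61: other taxable items → 3% → $0.47
Blazer $123.05: apparel, under $125.00 → 2% → $2.46
Ground coffee (12 oz) $9.17: grocery items → 8.25% → $0.76
Total tax = $0.43 + $12.98 + $1.23 + $0.53 + $0.45 + $22.52 + $3.31 + $0.52 + $1.65 + $0.47 + $2.46 + $0.76 = $47.31

$47.31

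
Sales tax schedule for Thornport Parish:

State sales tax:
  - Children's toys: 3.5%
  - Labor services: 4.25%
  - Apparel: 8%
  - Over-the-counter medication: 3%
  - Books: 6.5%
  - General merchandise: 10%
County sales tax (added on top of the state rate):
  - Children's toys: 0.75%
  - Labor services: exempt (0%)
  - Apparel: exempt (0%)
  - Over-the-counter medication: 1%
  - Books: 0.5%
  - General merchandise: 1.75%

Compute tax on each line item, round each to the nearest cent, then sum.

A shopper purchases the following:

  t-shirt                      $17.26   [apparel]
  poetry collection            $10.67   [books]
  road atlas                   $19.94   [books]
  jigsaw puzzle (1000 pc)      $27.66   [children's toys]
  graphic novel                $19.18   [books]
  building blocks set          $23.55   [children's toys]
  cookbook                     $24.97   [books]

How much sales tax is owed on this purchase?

T-shirt $17.26: apparel → 8% + 0% county = 8% → $1.38
Poetry collection $10.67: books → 6.5% + 0.5% county = 7% → $0.75
Road atlas $19.94: books → 6.5% + 0.5% county = 7% → $1.40
Jigsaw puzzle (1000 pc) $27.66: children's toys → 3.5% + 0.75% county = 4.25% → $1.18
Graphic novel $19.18: books → 6.5% + 0.5% county = 7% → $1.34
Building blocks set $23.55: children's toys → 3.5% + 0.75% county = 4.25% → $1.00
Cookbook $24.97: books → 6.5% + 0.5% county = 7% → $1.75
Total tax = $1.38 + $0.75 + $1.40 + $1.18 + $1.34 + $1.00 + $1.75 = $8.80

$8.80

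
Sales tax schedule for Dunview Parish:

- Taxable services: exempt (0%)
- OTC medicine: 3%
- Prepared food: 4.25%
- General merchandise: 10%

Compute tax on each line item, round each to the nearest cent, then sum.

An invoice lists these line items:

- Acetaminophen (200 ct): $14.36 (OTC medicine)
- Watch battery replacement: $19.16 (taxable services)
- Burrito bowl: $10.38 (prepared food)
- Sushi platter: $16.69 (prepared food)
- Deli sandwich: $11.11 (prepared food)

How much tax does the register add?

$2.05

Acetaminophen (200 ct) $14.36: OTC medicine → 3% → $0.43
Watch battery replacement $19.16: taxable services → 0% → $0.00
Burrito bowl $10.38: prepared food → 4.25% → $0.44
Sushi platter $16.69: prepared food → 4.25% → $0.71
Deli sandwich $11.11: prepared food → 4.25% → $0.47
Total tax = $0.43 + $0.44 + $0.71 + $0.47 = $2.05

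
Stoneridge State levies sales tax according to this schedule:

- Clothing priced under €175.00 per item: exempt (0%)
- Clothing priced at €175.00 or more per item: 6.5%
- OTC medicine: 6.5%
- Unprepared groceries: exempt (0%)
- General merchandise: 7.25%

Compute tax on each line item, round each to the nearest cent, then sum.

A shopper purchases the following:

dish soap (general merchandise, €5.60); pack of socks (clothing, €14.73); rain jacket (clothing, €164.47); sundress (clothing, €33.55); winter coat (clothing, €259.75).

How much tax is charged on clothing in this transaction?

€16.88

Pack of socks €14.73: clothing, under €175.00 → 0% → €0.00
Rain jacket €164.47: clothing, under €175.00 → 0% → €0.00
Sundress €33.55: clothing, under €175.00 → 0% → €0.00
Winter coat €259.75: clothing, €175.00 or more → 6.5% → €16.88
Tax on clothing = €0.00 + €0.00 + €0.00 + €16.88 = €16.88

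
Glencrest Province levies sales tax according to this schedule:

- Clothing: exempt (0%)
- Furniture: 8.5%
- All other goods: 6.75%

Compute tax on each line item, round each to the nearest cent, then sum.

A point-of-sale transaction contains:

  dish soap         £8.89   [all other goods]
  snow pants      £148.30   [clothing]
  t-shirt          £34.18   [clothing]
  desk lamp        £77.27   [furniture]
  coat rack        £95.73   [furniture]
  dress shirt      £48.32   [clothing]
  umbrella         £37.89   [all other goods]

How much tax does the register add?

Dish soap £8.89: all other goods → 6.75% → £0.60
Snow pants £148.30: clothing → 0% → £0.00
T-shirt £34.18: clothing → 0% → £0.00
Desk lamp £77.27: furniture → 8.5% → £6.57
Coat rack £95.73: furniture → 8.5% → £8.14
Dress shirt £48.32: clothing → 0% → £0.00
Umbrella £37.89: all other goods → 6.75% → £2.56
Total tax = £0.60 + £6.57 + £8.14 + £2.56 = £17.87

£17.87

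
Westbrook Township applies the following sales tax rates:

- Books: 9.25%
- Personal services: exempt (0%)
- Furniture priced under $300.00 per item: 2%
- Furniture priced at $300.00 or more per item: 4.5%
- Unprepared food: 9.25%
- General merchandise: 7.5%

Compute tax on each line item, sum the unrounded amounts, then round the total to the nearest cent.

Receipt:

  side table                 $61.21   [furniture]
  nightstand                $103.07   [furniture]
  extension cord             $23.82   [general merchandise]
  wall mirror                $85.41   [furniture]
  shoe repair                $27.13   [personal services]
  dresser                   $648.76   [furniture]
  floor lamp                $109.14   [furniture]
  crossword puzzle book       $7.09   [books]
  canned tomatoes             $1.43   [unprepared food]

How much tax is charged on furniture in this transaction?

$36.37

Side table $61.21: furniture, under $300.00 → 2% → $1.2242
Nightstand $103.07: furniture, under $300.00 → 2% → $2.0614
Wall mirror $85.41: furniture, under $300.00 → 2% → $1.7082
Dresser $648.76: furniture, $300.00 or more → 4.5% → $29.1942
Floor lamp $109.14: furniture, under $300.00 → 2% → $2.1828
Tax on furniture: unrounded sum = $36.3708 → $36.37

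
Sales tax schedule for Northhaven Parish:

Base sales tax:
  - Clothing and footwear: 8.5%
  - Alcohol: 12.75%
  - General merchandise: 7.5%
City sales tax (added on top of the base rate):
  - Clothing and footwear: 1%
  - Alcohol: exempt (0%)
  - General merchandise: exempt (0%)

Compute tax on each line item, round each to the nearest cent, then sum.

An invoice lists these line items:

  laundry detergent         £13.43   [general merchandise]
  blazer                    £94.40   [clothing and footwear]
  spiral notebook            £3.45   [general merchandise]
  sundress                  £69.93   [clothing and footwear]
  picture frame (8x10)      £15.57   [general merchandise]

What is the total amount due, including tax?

£214.83

Laundry detergent £13.43: general merchandise → 7.5% + 0% city = 7.5% → £1.01
Blazer £94.40: clothing and footwear → 8.5% + 1% city = 9.5% → £8.97
Spiral notebook £3.45: general merchandise → 7.5% + 0% city = 7.5% → £0.26
Sundress £69.93: clothing and footwear → 8.5% + 1% city = 9.5% → £6.64
Picture frame (8x10) £15.57: general merchandise → 7.5% + 0% city = 7.5% → £1.17
Subtotal = £196.78; tax = £18.05; total due = £214.83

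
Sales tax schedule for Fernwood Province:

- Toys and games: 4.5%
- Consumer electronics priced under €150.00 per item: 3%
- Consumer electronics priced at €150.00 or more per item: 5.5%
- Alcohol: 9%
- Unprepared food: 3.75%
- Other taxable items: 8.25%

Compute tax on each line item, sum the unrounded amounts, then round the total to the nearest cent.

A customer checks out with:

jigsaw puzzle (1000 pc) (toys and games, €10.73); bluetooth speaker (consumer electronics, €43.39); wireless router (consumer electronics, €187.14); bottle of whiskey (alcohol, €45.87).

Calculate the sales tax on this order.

Jigsaw puzzle (1000 pc) €10.73: toys and games → 4.5% → €0.48285
Bluetooth speaker €43.39: consumer electronics, under €150.00 → 3% → €1.3017
Wireless router €187.14: consumer electronics, €150.00 or more → 5.5% → €10.2927
Bottle of whiskey €45.87: alcohol → 9% → €4.1283
Unrounded tax sum = €16.20555 → €16.21

€16.21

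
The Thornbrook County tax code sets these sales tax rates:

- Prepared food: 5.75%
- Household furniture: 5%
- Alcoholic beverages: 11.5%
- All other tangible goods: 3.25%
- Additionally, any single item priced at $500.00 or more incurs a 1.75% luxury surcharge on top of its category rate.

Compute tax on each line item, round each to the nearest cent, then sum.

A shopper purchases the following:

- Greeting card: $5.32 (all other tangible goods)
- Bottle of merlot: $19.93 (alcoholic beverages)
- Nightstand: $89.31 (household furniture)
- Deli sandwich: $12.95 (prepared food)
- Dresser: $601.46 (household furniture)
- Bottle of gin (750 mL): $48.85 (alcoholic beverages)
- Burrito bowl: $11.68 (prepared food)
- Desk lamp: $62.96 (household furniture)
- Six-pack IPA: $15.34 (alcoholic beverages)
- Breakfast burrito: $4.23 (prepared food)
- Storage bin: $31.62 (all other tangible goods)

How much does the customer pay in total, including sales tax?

$964.39

Greeting card $5.32: all other tangible goods → 3.25% → $0.17
Bottle of merlot $19.93: alcoholic beverages → 11.5% → $2.29
Nightstand $89.31: household furniture → 5% → $4.47
Deli sandwich $12.95: prepared food → 5.75% → $0.74
Dresser $601.46: household furniture → 5% + 1.75% surcharge = 6.75% → $40.60
Bottle of gin (750 mL) $48.85: alcoholic beverages → 11.5% → $5.62
Burrito bowl $11.68: prepared food → 5.75% → $0.67
Desk lamp $62.96: household furniture → 5% → $3.15
Six-pack IPA $15.34: alcoholic beverages → 11.5% → $1.76
Breakfast burrito $4.23: prepared food → 5.75% → $0.24
Storage bin $31.62: all other tangible goods → 3.25% → $1.03
Subtotal = $903.65; tax = $60.74; total due = $964.39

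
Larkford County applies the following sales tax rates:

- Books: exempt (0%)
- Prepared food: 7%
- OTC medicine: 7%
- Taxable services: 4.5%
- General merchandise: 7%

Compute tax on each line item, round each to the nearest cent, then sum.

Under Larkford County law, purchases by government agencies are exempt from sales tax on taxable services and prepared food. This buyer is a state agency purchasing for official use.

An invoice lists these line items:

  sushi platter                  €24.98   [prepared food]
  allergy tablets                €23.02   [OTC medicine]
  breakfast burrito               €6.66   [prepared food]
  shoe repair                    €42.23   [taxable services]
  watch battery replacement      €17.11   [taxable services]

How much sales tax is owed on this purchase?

€1.61

Sushi platter €24.98: prepared food, buyer-exempt → 0% → €0.00
Allergy tablets €23.02: OTC medicine → 7% → €1.61
Breakfast burrito €6.66: prepared food, buyer-exempt → 0% → €0.00
Shoe repair €42.23: taxable services, buyer-exempt → 0% → €0.00
Watch battery replacement €17.11: taxable services, buyer-exempt → 0% → €0.00
Total tax = €1.61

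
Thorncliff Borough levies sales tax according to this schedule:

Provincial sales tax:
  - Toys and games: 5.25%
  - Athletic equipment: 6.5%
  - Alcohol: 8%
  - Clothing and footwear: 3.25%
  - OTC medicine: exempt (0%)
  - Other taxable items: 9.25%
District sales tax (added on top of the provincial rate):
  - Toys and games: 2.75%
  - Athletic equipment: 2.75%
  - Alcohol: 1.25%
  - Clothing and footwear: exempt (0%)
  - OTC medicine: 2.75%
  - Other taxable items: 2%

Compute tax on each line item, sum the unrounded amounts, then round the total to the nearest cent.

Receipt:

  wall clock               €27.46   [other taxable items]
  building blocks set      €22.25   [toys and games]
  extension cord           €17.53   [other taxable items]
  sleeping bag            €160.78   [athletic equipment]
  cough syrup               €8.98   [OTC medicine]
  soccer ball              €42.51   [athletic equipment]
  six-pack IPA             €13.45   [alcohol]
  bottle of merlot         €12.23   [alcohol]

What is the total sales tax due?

Wall clock €27.46: other taxable items → 9.25% + 2% district = 11.25% → €3.08925
Building blocks set €22.25: toys and games → 5.25% + 2.75% district = 8% → €1.78
Extension cord €17.53: other taxable items → 9.25% + 2% district = 11.25% → €1.972125
Sleeping bag €160.78: athletic equipment → 6.5% + 2.75% district = 9.25% → €14.87215
Cough syrup €8.98: OTC medicine → 0% + 2.75% district = 2.75% → €0.24695
Soccer ball €42.51: athletic equipment → 6.5% + 2.75% district = 9.25% → €3.932175
Six-pack IPA €13.45: alcohol → 8% + 1.25% district = 9.25% → €1.244125
Bottle of merlot €12.23: alcohol → 8% + 1.25% district = 9.25% → €1.131275
Unrounded tax sum = €28.26805 → €28.27

€28.27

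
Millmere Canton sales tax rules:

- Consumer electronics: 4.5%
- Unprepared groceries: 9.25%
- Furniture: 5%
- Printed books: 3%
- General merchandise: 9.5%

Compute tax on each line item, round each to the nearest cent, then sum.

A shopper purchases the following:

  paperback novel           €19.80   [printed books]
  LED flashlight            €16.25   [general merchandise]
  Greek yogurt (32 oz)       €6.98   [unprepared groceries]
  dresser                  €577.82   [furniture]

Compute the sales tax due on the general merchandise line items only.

LED flashlight €16.25: general merchandise → 9.5% → €1.54
Tax on general merchandise = €1.54

€1.54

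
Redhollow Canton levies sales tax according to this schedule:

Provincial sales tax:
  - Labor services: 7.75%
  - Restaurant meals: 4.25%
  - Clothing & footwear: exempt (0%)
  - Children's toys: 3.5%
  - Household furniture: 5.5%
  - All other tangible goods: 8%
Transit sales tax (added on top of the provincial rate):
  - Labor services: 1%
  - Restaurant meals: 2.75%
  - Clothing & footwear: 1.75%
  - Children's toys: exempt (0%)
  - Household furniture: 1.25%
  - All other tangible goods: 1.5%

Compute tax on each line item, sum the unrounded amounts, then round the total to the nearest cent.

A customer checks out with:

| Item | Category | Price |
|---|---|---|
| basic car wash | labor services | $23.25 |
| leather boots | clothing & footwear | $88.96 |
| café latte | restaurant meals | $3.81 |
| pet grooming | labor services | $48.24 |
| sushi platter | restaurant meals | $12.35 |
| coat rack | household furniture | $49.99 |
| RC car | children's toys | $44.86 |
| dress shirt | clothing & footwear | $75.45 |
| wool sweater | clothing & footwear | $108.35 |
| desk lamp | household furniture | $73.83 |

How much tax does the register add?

Basic car wash $23.25: labor services → 7.75% + 1% transit = 8.75% → $2.034375
Leather boots $88.96: clothing & footwear → 0% + 1.75% transit = 1.75% → $1.5568
Café latte $3.81: restaurant meals → 4.25% + 2.75% transit = 7% → $0.2667
Pet grooming $48.24: labor services → 7.75% + 1% transit = 8.75% → $4.221
Sushi platter $12.35: restaurant meals → 4.25% + 2.75% transit = 7% → $0.8645
Coat rack $49.99: household furniture → 5.5% + 1.25% transit = 6.75% → $3.374325
RC car $44.86: children's toys → 3.5% + 0% transit = 3.5% → $1.5701
Dress shirt $75.45: clothing & footwear → 0% + 1.75% transit = 1.75% → $1.320375
Wool sweater $108.35: clothing & footwear → 0% + 1.75% transit = 1.75% → $1.896125
Desk lamp $73.83: household furniture → 5.5% + 1.25% transit = 6.75% → $4.983525
Unrounded tax sum = $22.087825 → $22.09

$22.09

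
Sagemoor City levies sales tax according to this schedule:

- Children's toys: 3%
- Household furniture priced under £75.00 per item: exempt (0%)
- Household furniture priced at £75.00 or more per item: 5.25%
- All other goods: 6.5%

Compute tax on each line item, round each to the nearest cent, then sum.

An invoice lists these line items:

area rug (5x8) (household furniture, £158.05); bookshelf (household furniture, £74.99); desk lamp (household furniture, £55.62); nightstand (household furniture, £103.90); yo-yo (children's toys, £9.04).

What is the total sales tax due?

Area rug (5x8) £158.05: household furniture, £75.00 or more → 5.25% → £8.30
Bookshelf £74.99: household furniture, under £75.00 → 0% → £0.00
Desk lamp £55.62: household furniture, under £75.00 → 0% → £0.00
Nightstand £103.90: household furniture, £75.00 or more → 5.25% → £5.45
Yo-yo £9.04: children's toys → 3% → £0.27
Total tax = £8.30 + £5.45 + £0.27 = £14.02

£14.02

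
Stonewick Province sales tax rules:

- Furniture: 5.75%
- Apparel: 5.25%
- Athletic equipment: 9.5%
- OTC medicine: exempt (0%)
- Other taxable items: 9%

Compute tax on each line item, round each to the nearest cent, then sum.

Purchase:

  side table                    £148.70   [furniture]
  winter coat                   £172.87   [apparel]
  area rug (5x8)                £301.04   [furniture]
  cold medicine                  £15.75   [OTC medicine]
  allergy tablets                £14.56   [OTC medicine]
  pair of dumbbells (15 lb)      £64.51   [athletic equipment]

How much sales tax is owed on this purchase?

Side table £148.70: furniture → 5.75% → £8.55
Winter coat £172.87: apparel → 5.25% → £9.08
Area rug (5x8) £301.04: furniture → 5.75% → £17.31
Cold medicine £15.75: OTC medicine → 0% → £0.00
Allergy tablets £14.56: OTC medicine → 0% → £0.00
Pair of dumbbells (15 lb) £64.51: athletic equipment → 9.5% → £6.13
Total tax = £8.55 + £9.08 + £17.31 + £6.13 = £41.07

£41.07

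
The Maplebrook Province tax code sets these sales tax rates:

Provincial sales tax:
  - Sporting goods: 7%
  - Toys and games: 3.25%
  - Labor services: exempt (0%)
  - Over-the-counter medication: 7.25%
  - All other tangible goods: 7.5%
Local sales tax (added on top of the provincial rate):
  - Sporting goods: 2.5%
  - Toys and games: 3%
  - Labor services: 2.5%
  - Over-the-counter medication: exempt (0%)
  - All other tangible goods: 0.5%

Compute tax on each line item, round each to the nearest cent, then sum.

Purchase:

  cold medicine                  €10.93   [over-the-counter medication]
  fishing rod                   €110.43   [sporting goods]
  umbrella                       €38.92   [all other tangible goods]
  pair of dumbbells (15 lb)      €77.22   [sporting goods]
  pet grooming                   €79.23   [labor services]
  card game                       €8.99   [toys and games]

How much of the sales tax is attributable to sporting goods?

Fishing rod €110.43: sporting goods → 7% + 2.5% local = 9.5% → €10.49
Pair of dumbbells (15 lb) €77.22: sporting goods → 7% + 2.5% local = 9.5% → €7.34
Tax on sporting goods = €10.49 + €7.34 = €17.83

€17.83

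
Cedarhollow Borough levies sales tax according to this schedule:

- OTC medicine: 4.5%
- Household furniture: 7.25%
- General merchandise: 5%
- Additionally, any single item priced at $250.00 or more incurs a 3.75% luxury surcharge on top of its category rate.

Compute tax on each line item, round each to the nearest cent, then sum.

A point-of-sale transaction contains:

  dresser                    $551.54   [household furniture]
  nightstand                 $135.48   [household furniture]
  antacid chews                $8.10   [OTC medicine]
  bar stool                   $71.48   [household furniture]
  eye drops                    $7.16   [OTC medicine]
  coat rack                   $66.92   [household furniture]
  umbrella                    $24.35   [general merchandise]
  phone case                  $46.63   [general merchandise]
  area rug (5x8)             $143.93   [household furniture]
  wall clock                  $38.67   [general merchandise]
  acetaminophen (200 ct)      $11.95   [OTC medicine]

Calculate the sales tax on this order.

Dresser $551.54: household furniture → 7.25% + 3.75% surcharge = 11% → $60.67
Nightstand $135.48: household furniture → 7.25% → $9.82
Antacid chews $8.10: OTC medicine → 4.5% → $0.36
Bar stool $71.48: household furniture → 7.25% → $5.18
Eye drops $7.16: OTC medicine → 4.5% → $0.32
Coat rack $66.92: household furniture → 7.25% → $4.85
Umbrella $24.35: general merchandise → 5% → $1.22
Phone case $46.63: general merchandise → 5% → $2.33
Area rug (5x8) $143.93: household furniture → 7.25% → $10.43
Wall clock $38.67: general merchandise → 5% → $1.93
Acetaminophen (200 ct) $11.95: OTC medicine → 4.5% → $0.54
Total tax = $60.67 + $9.82 + $0.36 + $5.18 + $0.32 + $4.85 + $1.22 + $2.33 + $10.43 + $1.93 + $0.54 = $97.65

$97.65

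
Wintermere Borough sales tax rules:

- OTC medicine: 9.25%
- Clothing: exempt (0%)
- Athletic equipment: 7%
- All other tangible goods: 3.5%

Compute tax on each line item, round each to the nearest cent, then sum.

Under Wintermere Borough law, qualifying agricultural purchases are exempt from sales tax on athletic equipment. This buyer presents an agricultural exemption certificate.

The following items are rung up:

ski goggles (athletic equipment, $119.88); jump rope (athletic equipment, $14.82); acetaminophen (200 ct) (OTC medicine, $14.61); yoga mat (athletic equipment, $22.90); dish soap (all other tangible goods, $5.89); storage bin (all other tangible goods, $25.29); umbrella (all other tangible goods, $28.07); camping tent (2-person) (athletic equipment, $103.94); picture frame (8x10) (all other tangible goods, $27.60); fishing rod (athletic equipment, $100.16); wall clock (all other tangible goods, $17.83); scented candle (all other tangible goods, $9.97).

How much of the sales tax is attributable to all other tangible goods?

Dish soap $5.89: all other tangible goods → 3.5% → $0.21
Storage bin $25.29: all other tangible goods → 3.5% → $0.89
Umbrella $28.07: all other tangible goods → 3.5% → $0.98
Picture frame (8x10) $27.60: all other tangible goods → 3.5% → $0.97
Wall clock $17.83: all other tangible goods → 3.5% → $0.62
Scented candle $9.97: all other tangible goods → 3.5% → $0.35
Tax on all other tangible goods = $0.21 + $0.89 + $0.98 + $0.97 + $0.62 + $0.35 = $4.02

$4.02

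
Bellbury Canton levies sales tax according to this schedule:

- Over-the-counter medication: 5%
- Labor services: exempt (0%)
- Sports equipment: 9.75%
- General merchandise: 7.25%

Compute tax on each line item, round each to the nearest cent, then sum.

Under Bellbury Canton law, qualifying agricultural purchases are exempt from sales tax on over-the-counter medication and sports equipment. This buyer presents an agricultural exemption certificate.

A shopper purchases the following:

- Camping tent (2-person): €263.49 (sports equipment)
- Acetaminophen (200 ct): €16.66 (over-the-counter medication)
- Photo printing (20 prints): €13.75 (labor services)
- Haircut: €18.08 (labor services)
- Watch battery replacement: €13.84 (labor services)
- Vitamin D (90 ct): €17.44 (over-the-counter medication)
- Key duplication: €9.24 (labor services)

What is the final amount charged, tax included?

Camping tent (2-person) €263.49: sports equipment, buyer-exempt → 0% → €0.00
Acetaminophen (200 ct) €16.66: over-the-counter medication, buyer-exempt → 0% → €0.00
Photo printing (20 prints) €13.75: labor services → 0% → €0.00
Haircut €18.08: labor services → 0% → €0.00
Watch battery replacement €13.84: labor services → 0% → €0.00
Vitamin D (90 ct) €17.44: over-the-counter medication, buyer-exempt → 0% → €0.00
Key duplication €9.24: labor services → 0% → €0.00
Subtotal = €352.50; tax = €0.00; total due = €352.50

€352.50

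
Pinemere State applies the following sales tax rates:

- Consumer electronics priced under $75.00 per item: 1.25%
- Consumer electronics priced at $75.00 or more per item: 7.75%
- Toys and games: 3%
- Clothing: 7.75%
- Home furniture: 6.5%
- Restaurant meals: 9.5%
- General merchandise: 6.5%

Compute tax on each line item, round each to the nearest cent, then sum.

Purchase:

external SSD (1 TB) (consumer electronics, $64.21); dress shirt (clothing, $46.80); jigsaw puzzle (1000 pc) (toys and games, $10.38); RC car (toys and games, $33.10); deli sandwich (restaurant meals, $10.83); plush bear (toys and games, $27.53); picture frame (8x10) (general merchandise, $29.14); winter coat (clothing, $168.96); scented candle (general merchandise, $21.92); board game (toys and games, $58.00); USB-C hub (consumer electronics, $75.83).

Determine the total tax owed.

External SSD (1 TB) $64.21: consumer electronics, under $75.00 → 1.25% → $0.80
Dress shirt $46.80: clothing → 7.75% → $3.63
Jigsaw puzzle (1000 pc) $10.38: toys and games → 3% → $0.31
RC car $33.10: toys and games → 3% → $0.99
Deli sandwich $10.83: restaurant meals → 9.5% → $1.03
Plush bear $27.53: toys and games → 3% → $0.83
Picture frame (8x10) $29.14: general merchandise → 6.5% → $1.89
Winter coat $168.96: clothing → 7.75% → $13.09
Scented candle $21.92: general merchandise → 6.5% → $1.42
Board game $58.00: toys and games → 3% → $1.74
USB-C hub $75.83: consumer electronics, $75.00 or more → 7.75% → $5.88
Total tax = $0.80 + $3.63 + $0.31 + $0.99 + $1.03 + $0.83 + $1.89 + $13.09 + $1.42 + $1.74 + $5.88 = $31.61

$31.61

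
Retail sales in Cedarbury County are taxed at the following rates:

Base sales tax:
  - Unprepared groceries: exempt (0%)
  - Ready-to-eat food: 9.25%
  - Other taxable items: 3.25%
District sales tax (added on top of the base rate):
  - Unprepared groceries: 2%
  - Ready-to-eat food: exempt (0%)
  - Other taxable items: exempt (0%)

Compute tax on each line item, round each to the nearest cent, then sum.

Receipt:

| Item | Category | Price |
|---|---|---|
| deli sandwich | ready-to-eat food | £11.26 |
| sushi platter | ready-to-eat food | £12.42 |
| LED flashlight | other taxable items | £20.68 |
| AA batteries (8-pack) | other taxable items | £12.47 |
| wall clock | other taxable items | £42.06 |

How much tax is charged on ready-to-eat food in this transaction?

Deli sandwich £11.26: ready-to-eat food → 9.25% + 0% district = 9.25% → £1.04
Sushi platter £12.42: ready-to-eat food → 9.25% + 0% district = 9.25% → £1.15
Tax on ready-to-eat food = £1.04 + £1.15 = £2.19

£2.19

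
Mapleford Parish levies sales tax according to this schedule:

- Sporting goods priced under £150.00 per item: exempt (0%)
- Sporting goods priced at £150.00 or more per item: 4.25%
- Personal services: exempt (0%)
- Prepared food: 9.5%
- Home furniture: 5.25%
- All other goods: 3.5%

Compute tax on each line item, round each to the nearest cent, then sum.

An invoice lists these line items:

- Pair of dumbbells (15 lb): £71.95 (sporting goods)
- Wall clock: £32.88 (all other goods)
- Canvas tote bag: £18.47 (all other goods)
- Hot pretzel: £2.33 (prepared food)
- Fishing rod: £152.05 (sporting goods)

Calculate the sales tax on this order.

£8.48

Pair of dumbbells (15 lb) £71.95: sporting goods, under £150.00 → 0% → £0.00
Wall clock £32.88: all other goods → 3.5% → £1.15
Canvas tote bag £18.47: all other goods → 3.5% → £0.65
Hot pretzel £2.33: prepared food → 9.5% → £0.22
Fishing rod £152.05: sporting goods, £150.00 or more → 4.25% → £6.46
Total tax = £1.15 + £0.65 + £0.22 + £6.46 = £8.48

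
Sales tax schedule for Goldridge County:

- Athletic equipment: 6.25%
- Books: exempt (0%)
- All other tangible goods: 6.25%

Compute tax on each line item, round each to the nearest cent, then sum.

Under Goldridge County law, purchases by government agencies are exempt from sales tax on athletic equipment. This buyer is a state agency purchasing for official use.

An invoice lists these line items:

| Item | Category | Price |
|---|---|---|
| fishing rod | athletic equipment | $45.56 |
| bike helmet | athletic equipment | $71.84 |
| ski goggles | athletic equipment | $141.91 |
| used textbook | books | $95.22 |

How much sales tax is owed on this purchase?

$0.00

Fishing rod $45.56: athletic equipment, buyer-exempt → 0% → $0.00
Bike helmet $71.84: athletic equipment, buyer-exempt → 0% → $0.00
Ski goggles $141.91: athletic equipment, buyer-exempt → 0% → $0.00
Used textbook $95.22: books → 0% → $0.00
Total tax = $0.00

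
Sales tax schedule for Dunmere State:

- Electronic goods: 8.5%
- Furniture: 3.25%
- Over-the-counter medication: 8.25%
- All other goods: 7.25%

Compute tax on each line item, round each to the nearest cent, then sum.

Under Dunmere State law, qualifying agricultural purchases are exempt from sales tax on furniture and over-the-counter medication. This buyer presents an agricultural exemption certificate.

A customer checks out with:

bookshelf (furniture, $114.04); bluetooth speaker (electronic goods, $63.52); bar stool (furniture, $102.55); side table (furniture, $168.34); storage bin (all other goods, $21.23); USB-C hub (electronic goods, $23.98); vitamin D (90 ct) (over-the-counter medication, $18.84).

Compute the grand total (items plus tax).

$521.48

Bookshelf $114.04: furniture, buyer-exempt → 0% → $0.00
Bluetooth speaker $63.52: electronic goods → 8.5% → $5.40
Bar stool $102.55: furniture, buyer-exempt → 0% → $0.00
Side table $168.34: furniture, buyer-exempt → 0% → $0.00
Storage bin $21.23: all other goods → 7.25% → $1.54
USB-C hub $23.98: electronic goods → 8.5% → $2.04
Vitamin D (90 ct) $18.84: over-the-counter medication, buyer-exempt → 0% → $0.00
Subtotal = $512.50; tax = $8.98; total due = $521.48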